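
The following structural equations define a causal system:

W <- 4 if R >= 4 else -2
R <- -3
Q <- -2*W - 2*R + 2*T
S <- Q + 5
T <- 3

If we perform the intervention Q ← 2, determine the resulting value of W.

Under do(Q=2), the mechanism Q <- -2*W - 2*R + 2*T is discarded; Q is fixed at 2.
Since W is not a descendant of the intervened variable, it is unaffected.
W = 4 if R >= 4 else -2  [with R=-3]  = -2

-2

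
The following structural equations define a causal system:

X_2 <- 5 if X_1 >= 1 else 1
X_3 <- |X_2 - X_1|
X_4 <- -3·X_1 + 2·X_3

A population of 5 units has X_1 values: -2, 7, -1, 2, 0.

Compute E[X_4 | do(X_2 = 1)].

Under do(X_2=1), X_2's equation is replaced by X_2=1 for every unit. Per-unit X_4: 12, -9, 7, -4, 2. Mean = 1.6.

1.6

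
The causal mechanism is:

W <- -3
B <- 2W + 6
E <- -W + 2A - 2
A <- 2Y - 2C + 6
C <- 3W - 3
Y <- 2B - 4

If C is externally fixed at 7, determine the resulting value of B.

The intervention breaks the incoming arrows to C: C <- 3W - 3 no longer applies, and C = 7.
Since B is not a descendant of the intervened variable, it is unaffected.
B = 2W + 6  [with W=-3]  = 0

0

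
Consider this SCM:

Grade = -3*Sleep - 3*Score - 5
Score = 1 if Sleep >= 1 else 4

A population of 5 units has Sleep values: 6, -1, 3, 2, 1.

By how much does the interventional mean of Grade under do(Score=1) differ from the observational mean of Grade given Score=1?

do(Score=1) breaks Score's dependence on Sleep. With Score=1 fixed, Grade across the units is -26, -5, -17, -14, -11, mean -14.6.
E[Grade|Score=1] averages over only the 4 units with Score=1 (Sleep = 6, 3, 2, 1): Grade = -26, -17, -14, -11, mean -17.
Difference = -14.6 − (-17) = 2.4.

2.4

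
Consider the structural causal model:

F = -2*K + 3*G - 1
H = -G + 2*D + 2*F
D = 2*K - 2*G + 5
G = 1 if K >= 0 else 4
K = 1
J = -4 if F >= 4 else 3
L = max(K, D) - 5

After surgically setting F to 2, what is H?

Intervening sets F = 2 and removes its equation (F = -2*K + 3*G - 1).
G = 1 if K >= 0 else 4  [with K=1]  = 1
D = 2*K - 2*G + 5  [with K=1, G=1]  = 5
H = -G + 2*D + 2*F  [with G=1, D=5, F=2]  = 13

13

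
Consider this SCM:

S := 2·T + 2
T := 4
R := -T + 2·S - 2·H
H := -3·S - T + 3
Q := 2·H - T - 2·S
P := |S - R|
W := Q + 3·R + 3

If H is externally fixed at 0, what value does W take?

The intervention breaks the incoming arrows to H: H := -3·S - T + 3 no longer applies, and H = 0.
S = 2·T + 2  [with T=4]  = 10
Q = 2·H - T - 2·S  [with H=0, T=4, S=10]  = -24
R = -T + 2·S - 2·H  [with T=4, S=10, H=0]  = 16
W = Q + 3·R + 3  [with Q=-24, R=16]  = 27

27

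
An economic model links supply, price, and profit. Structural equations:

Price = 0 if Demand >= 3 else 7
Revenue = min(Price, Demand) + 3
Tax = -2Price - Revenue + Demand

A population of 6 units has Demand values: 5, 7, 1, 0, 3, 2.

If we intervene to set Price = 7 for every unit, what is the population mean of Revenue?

6

The intervention sets Price=7 in all 6 units regardless of Demand. Recomputing Revenue per unit gives 8, 10, 4, 3, 6, 5; average 6.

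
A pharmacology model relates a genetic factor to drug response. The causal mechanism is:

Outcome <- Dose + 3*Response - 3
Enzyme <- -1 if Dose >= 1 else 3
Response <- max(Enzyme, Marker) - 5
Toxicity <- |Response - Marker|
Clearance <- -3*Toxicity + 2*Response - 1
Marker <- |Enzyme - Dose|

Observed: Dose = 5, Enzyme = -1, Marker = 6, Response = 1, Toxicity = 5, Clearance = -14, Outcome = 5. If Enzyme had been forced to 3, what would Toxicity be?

4

do(Enzyme=3) replaces the equation Enzyme <- -1 if Dose >= 1 else 3 with the constant Enzyme = 3.
Marker = |Enzyme - Dose|  [with Enzyme=3, Dose=5]  = 2
Response = max(Enzyme, Marker) - 5  [with Enzyme=3, Marker=2]  = -2
Toxicity = |Response - Marker|  [with Response=-2, Marker=2]  = 4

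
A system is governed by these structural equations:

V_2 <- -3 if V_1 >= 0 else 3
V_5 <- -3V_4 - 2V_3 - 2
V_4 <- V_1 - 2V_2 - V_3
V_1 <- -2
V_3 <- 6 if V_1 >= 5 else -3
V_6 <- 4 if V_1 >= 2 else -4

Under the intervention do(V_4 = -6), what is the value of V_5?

Intervening sets V_4 = -6 and removes its equation (V_4 <- V_1 - 2V_2 - V_3).
V_3 = 6 if V_1 >= 5 else -3  [with V_1=-2]  = -3
V_5 = -3V_4 - 2V_3 - 2  [with V_4=-6, V_3=-3]  = 22

22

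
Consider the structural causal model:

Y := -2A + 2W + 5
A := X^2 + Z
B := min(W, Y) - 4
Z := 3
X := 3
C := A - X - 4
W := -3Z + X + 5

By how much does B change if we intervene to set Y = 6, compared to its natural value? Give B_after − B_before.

20

The intervention breaks the incoming arrows to Y: Y := -2A + 2W + 5 no longer applies, and Y = 6.
W = -3Z + X + 5  [with Z=3, X=3]  = -1
B = min(W, Y) - 4  [with W=-1, Y=6]  = -5
Without intervention: A = X^2 + Z  [with X=3, Z=3]  = 12; W = -3Z + X + 5  [with Z=3, X=3]  = -1; Y = -2A + 2W + 5  [with A=12, W=-1]  = -21; B = min(W, Y) - 4  [with W=-1, Y=-21]  = -25.
Change = -5 − (-25) = 20.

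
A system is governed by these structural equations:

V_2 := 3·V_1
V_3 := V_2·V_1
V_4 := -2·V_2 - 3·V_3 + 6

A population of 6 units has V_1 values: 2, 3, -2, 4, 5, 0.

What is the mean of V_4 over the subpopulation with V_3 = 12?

-30

Observing V_3=12 restricts to units where V_3's equation naturally yields 12: V_1 ∈ {2, -2}. In that subpopulation V_4 = -42, -18, mean -30.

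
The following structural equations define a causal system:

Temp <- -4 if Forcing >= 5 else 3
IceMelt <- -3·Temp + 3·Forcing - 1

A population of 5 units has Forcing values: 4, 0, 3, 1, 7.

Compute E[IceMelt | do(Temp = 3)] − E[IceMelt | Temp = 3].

3

do(Temp=3) breaks Temp's dependence on Forcing. With Temp=3 fixed, IceMelt across the units is 2, -10, -1, -7, 11, mean -1.
E[IceMelt|Temp=3] averages over only the 4 units with Temp=3 (Forcing = 4, 0, 3, 1): IceMelt = 2, -10, -1, -7, mean -4.
Difference = -1 − (-4) = 3.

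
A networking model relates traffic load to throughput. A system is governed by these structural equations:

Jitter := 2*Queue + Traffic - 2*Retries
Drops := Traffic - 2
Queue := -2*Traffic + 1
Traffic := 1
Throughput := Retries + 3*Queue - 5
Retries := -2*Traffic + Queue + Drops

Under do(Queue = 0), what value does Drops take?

-1

The intervention breaks the incoming arrows to Queue: Queue := -2*Traffic + 1 no longer applies, and Queue = 0.
Since Drops is not a descendant of the intervened variable, it is unaffected.
Drops = Traffic - 2  [with Traffic=1]  = -1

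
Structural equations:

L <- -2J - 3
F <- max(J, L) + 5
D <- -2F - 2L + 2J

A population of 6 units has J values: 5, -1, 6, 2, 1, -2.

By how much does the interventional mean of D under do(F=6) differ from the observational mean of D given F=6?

The intervention sets F=6 in all 6 units regardless of J. Recomputing D per unit gives 24, -12, 30, 6, 0, -18; average 5.
Observing F=6 restricts to units where F's equation naturally yields 6: J ∈ {1, -2}. In that subpopulation D = 0, -18, mean -9.
Difference = 5 − (-9) = 14.

14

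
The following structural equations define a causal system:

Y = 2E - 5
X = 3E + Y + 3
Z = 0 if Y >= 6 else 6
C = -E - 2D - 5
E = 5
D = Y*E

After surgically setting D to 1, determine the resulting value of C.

-12

do(D=1) replaces the equation D = Y*E with the constant D = 1.
C = -E - 2D - 5  [with E=5, D=1]  = -12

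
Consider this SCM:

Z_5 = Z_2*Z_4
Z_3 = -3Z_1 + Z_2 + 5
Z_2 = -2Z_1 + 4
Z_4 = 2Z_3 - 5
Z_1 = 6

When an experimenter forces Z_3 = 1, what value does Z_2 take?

-8

Under do(Z_3=1), the mechanism Z_3 = -3Z_1 + Z_2 + 5 is discarded; Z_3 is fixed at 1.
Since Z_2 is not a descendant of the intervened variable, it is unaffected.
Z_2 = -2Z_1 + 4  [with Z_1=6]  = -8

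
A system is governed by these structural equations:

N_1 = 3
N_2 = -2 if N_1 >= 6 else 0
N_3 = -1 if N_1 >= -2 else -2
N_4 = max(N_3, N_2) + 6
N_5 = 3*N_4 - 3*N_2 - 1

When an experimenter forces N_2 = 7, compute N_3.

The intervention breaks the incoming arrows to N_2: N_2 = -2 if N_1 >= 6 else 0 no longer applies, and N_2 = 7.
Since N_3 is not a descendant of the intervened variable, it is unaffected.
N_3 = -1 if N_1 >= -2 else -2  [with N_1=3]  = -1

-1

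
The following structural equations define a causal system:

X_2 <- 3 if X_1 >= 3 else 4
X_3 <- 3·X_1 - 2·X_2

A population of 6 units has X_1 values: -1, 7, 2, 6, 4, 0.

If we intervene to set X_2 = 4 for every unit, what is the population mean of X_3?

The intervention sets X_2=4 in all 6 units regardless of X_1. Recomputing X_3 per unit gives -11, 13, -2, 10, 4, -8; average 1.

1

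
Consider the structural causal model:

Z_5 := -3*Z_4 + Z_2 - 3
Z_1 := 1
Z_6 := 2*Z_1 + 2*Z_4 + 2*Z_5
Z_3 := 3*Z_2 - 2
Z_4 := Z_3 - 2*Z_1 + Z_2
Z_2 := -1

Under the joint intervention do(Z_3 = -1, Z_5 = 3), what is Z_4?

-4

The joint intervention fixes Z_3 = -1, Z_5 = 3, removing each variable's own equation.
Z_4 = Z_3 - 2*Z_1 + Z_2  [with Z_3=-1, Z_1=1, Z_2=-1]  = -4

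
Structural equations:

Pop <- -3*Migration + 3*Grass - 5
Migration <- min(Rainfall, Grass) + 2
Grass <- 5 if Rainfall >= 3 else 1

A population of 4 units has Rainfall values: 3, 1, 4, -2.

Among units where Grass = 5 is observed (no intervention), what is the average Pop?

-6.5

Conditioning on Grass=5 selects the 2 unit(s) with Rainfall ∈ {3, 4}. Their Pop values: -5, -8. Mean = -6.5.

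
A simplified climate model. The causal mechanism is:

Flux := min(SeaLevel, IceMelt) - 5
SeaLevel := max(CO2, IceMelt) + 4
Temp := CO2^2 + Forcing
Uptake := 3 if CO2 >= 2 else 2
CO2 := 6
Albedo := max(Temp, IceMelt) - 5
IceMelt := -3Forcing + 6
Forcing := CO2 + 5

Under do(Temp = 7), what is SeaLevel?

The intervention breaks the incoming arrows to Temp: Temp := CO2^2 + Forcing no longer applies, and Temp = 7.
No directed path runs from Temp to SeaLevel, so SeaLevel keeps its natural value.
Forcing = CO2 + 5  [with CO2=6]  = 11
IceMelt = -3Forcing + 6  [with Forcing=11]  = -27
SeaLevel = max(CO2, IceMelt) + 4  [with CO2=6, IceMelt=-27]  = 10

10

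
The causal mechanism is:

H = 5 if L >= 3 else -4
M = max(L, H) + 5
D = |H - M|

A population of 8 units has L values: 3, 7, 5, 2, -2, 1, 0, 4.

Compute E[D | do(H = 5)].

Under do(H=5), H's equation is replaced by H=5 for every unit. Per-unit D: 5, 7, 5, 5, 5, 5, 5, 5. Mean = 5.25.

5.25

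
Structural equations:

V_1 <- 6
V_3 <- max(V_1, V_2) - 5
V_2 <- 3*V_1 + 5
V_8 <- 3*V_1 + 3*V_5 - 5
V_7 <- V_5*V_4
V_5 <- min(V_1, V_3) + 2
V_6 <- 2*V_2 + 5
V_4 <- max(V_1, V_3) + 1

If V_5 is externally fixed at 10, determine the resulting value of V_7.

Under do(V_5=10), the mechanism V_5 <- min(V_1, V_3) + 2 is discarded; V_5 is fixed at 10.
V_2 = 3*V_1 + 5  [with V_1=6]  = 23
V_3 = max(V_1, V_2) - 5  [with V_1=6, V_2=23]  = 18
V_4 = max(V_1, V_3) + 1  [with V_1=6, V_3=18]  = 19
V_7 = V_5*V_4  [with V_5=10, V_4=19]  = 190

190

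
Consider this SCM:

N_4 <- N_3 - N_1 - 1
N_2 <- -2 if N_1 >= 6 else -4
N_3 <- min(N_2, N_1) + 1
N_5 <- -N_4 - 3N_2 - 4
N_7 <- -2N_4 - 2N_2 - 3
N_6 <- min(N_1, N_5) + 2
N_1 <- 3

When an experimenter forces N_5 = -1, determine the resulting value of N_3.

-3

do(N_5=-1) replaces the equation N_5 <- -N_4 - 3N_2 - 4 with the constant N_5 = -1.
N_3 is not downstream of the intervention, so its value is determined by the original equations.
N_2 = -2 if N_1 >= 6 else -4  [with N_1=3]  = -4
N_3 = min(N_2, N_1) + 1  [with N_2=-4, N_1=3]  = -3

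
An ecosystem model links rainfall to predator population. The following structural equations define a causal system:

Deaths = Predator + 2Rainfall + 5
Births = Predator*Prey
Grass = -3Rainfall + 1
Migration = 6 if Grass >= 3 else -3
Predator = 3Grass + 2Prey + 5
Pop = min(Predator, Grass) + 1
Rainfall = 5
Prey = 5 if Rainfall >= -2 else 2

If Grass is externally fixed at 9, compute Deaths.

57

Under do(Grass=9), the mechanism Grass = -3Rainfall + 1 is discarded; Grass is fixed at 9.
Prey = 5 if Rainfall >= -2 else 2  [with Rainfall=5]  = 5
Predator = 3Grass + 2Prey + 5  [with Grass=9, Prey=5]  = 42
Deaths = Predator + 2Rainfall + 5  [with Predator=42, Rainfall=5]  = 57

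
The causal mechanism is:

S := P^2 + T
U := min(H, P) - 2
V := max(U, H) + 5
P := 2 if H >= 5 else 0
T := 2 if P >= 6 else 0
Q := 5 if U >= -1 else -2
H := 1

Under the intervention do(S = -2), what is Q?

Intervening sets S = -2 and removes its equation (S := P^2 + T).
Since Q is not a descendant of the intervened variable, it is unaffected.
P = 2 if H >= 5 else 0  [with H=1]  = 0
U = min(H, P) - 2  [with H=1, P=0]  = -2
Q = 5 if U >= -1 else -2  [with U=-2]  = -2

-2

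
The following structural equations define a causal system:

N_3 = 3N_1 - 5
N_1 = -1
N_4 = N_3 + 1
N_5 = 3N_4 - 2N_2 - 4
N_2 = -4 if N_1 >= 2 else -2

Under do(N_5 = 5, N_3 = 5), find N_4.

6

Under do(N_5 = 5, N_3 = 5), each intervened variable's structural equation is replaced by its fixed value.
N_4 = N_3 + 1  [with N_3=5]  = 6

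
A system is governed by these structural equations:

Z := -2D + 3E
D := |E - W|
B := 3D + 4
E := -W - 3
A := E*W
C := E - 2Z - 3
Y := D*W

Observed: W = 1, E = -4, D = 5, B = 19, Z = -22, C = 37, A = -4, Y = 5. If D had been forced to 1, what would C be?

21

The intervention breaks the incoming arrows to D: D := |E - W| no longer applies, and D = 1.
E = -W - 3  [with W=1]  = -4
Z = -2D + 3E  [with D=1, E=-4]  = -14
C = E - 2Z - 3  [with E=-4, Z=-14]  = 21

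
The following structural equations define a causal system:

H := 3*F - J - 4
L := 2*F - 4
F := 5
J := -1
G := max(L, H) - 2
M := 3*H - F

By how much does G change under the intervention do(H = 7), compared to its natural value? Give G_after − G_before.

The intervention breaks the incoming arrows to H: H := 3*F - J - 4 no longer applies, and H = 7.
L = 2*F - 4  [with F=5]  = 6
G = max(L, H) - 2  [with L=6, H=7]  = 5
Without intervention: H = 3*F - J - 4  [with F=5, J=-1]  = 12; L = 2*F - 4  [with F=5]  = 6; G = max(L, H) - 2  [with L=6, H=12]  = 10.
Change = 5 − 10 = -5.

-5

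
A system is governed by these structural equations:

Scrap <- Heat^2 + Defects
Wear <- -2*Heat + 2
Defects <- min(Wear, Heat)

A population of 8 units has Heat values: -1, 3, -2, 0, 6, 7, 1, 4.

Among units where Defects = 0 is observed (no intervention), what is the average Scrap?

0.5

E[Scrap|Defects=0] averages over only the 2 units with Defects=0 (Heat = 0, 1): Scrap = 0, 1, mean 0.5.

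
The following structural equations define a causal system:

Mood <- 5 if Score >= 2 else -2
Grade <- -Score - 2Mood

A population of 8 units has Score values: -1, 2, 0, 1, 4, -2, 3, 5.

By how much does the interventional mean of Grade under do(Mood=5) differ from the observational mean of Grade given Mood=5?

Under do(Mood=5), Mood's equation is replaced by Mood=5 for every unit. Per-unit Grade: -9, -12, -10, -11, -14, -8, -13, -15. Mean = -11.5.
Observing Mood=5 restricts to units where Mood's equation naturally yields 5: Score ∈ {2, 4, 3, 5}. In that subpopulation Grade = -12, -14, -13, -15, mean -13.5.
Difference = -11.5 − (-13.5) = 2.

2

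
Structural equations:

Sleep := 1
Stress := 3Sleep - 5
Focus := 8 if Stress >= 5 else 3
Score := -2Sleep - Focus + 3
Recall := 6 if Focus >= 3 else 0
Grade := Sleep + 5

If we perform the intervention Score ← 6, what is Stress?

The intervention breaks the incoming arrows to Score: Score := -2Sleep - Focus + 3 no longer applies, and Score = 6.
Since Stress is not a descendant of the intervened variable, it is unaffected.
Stress = 3Sleep - 5  [with Sleep=1]  = -2

-2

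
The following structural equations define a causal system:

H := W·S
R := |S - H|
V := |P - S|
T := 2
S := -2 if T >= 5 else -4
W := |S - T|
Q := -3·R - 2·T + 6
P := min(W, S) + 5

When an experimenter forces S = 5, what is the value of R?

Under do(S=5), the mechanism S := -2 if T >= 5 else -4 is discarded; S is fixed at 5.
W = |S - T|  [with S=5, T=2]  = 3
H = W·S  [with W=3, S=5]  = 15
R = |S - H|  [with S=5, H=15]  = 10

10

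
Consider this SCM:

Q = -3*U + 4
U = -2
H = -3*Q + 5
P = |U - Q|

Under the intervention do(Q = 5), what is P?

Under do(Q=5), the mechanism Q = -3*U + 4 is discarded; Q is fixed at 5.
P = |U - Q|  [with U=-2, Q=5]  = 7

7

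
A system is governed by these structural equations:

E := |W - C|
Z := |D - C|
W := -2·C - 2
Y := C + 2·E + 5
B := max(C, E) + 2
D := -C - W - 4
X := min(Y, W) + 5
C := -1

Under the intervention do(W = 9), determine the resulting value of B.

Under do(W=9), the mechanism W := -2·C - 2 is discarded; W is fixed at 9.
E = |W - C|  [with W=9, C=-1]  = 10
B = max(C, E) + 2  [with C=-1, E=10]  = 12

12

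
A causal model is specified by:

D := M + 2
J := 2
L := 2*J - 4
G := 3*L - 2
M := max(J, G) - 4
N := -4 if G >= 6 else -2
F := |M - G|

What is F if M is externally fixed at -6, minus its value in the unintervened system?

The intervention breaks the incoming arrows to M: M := max(J, G) - 4 no longer applies, and M = -6.
L = 2*J - 4  [with J=2]  = 0
G = 3*L - 2  [with L=0]  = -2
F = |M - G|  [with M=-6, G=-2]  = 4
Without intervention: L = 2*J - 4  [with J=2]  = 0; G = 3*L - 2  [with L=0]  = -2; M = max(J, G) - 4  [with J=2, G=-2]  = -2; F = |M - G|  [with M=-2, G=-2]  = 0.
Change = 4 − 0 = 4.

4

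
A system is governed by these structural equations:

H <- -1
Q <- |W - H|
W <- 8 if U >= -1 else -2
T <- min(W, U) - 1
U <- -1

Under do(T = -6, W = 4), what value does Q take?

Under do(T = -6, W = 4), each intervened variable's structural equation is replaced by its fixed value.
Q = |W - H|  [with W=4, H=-1]  = 5

5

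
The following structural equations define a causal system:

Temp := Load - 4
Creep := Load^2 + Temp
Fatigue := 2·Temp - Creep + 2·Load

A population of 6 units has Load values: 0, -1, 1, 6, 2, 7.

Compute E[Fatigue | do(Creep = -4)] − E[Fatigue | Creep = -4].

12

do(Creep=-4) breaks Creep's dependence on Load. With Creep=-4 fixed, Fatigue across the units is -4, -8, 0, 20, 4, 24, mean 6.
E[Fatigue|Creep=-4] averages over only the 2 units with Creep=-4 (Load = 0, -1): Fatigue = -4, -8, mean -6.
Difference = 6 − (-6) = 12.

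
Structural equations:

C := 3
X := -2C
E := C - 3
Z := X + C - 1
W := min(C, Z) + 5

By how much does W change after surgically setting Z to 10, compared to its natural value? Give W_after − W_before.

7

Intervening sets Z = 10 and removes its equation (Z := X + C - 1).
W = min(C, Z) + 5  [with C=3, Z=10]  = 8
Without intervention: X = -2C  [with C=3]  = -6; Z = X + C - 1  [with X=-6, C=3]  = -4; W = min(C, Z) + 5  [with C=3, Z=-4]  = 1.
Change = 8 − 1 = 7.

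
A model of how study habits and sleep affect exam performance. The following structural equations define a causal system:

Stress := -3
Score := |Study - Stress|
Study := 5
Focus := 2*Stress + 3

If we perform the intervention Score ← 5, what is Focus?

Under do(Score=5), the mechanism Score := |Study - Stress| is discarded; Score is fixed at 5.
Since Focus is not a descendant of the intervened variable, it is unaffected.
Focus = 2*Stress + 3  [with Stress=-3]  = -3

-3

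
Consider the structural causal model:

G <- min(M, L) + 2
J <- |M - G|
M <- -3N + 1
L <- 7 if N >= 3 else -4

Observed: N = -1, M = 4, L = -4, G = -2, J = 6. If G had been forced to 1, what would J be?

Intervening sets G = 1 and removes its equation (G <- min(M, L) + 2).
M = -3N + 1  [with N=-1]  = 4
J = |M - G|  [with M=4, G=1]  = 3

3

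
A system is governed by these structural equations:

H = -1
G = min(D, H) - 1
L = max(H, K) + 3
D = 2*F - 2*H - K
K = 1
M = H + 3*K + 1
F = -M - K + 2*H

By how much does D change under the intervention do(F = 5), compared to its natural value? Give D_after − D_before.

22

Intervening sets F = 5 and removes its equation (F = -M - K + 2*H).
D = 2*F - 2*H - K  [with F=5, H=-1, K=1]  = 11
Without intervention: M = H + 3*K + 1  [with H=-1, K=1]  = 3; F = -M - K + 2*H  [with M=3, K=1, H=-1]  = -6; D = 2*F - 2*H - K  [with F=-6, H=-1, K=1]  = -11.
Change = 11 − (-11) = 22.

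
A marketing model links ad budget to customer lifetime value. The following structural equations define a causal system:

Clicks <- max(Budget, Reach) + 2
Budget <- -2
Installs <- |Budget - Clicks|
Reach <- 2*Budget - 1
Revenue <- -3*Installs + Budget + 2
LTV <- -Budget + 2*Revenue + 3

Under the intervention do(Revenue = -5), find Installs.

2

The intervention breaks the incoming arrows to Revenue: Revenue <- -3*Installs + Budget + 2 no longer applies, and Revenue = -5.
Since Installs is not a descendant of the intervened variable, it is unaffected.
Reach = 2*Budget - 1  [with Budget=-2]  = -5
Clicks = max(Budget, Reach) + 2  [with Budget=-2, Reach=-5]  = 0
Installs = |Budget - Clicks|  [with Budget=-2, Clicks=0]  = 2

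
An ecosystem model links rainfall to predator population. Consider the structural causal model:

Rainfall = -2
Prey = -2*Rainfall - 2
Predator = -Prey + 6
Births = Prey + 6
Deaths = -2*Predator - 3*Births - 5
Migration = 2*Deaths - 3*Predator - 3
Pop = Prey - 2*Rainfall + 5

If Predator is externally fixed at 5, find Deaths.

do(Predator=5) replaces the equation Predator = -Prey + 6 with the constant Predator = 5.
Prey = -2*Rainfall - 2  [with Rainfall=-2]  = 2
Births = Prey + 6  [with Prey=2]  = 8
Deaths = -2*Predator - 3*Births - 5  [with Predator=5, Births=8]  = -39

-39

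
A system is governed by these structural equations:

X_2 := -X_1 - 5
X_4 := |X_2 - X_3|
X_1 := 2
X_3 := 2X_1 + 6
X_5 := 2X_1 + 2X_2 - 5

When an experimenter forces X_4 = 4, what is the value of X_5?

-15

Intervening sets X_4 = 4 and removes its equation (X_4 := |X_2 - X_3|).
No directed path runs from X_4 to X_5, so X_5 keeps its natural value.
X_2 = -X_1 - 5  [with X_1=2]  = -7
X_5 = 2X_1 + 2X_2 - 5  [with X_1=2, X_2=-7]  = -15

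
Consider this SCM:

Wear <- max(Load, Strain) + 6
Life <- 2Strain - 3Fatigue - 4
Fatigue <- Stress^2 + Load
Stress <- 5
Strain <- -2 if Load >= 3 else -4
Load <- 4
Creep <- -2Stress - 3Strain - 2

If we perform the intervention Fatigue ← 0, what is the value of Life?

Intervening sets Fatigue = 0 and removes its equation (Fatigue <- Stress^2 + Load).
Strain = -2 if Load >= 3 else -4  [with Load=4]  = -2
Life = 2Strain - 3Fatigue - 4  [with Strain=-2, Fatigue=0]  = -8

-8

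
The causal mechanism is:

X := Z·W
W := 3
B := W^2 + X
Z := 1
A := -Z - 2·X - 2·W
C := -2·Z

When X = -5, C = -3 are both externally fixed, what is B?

Setting X = -5, C = -3 by intervention discards those variables' equations.
B = W^2 + X  [with W=3, X=-5]  = 4

4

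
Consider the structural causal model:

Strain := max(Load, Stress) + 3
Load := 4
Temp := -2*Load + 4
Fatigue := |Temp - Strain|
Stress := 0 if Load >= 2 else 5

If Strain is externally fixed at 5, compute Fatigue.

do(Strain=5) replaces the equation Strain := max(Load, Stress) + 3 with the constant Strain = 5.
Temp = -2*Load + 4  [with Load=4]  = -4
Fatigue = |Temp - Strain|  [with Temp=-4, Strain=5]  = 9

9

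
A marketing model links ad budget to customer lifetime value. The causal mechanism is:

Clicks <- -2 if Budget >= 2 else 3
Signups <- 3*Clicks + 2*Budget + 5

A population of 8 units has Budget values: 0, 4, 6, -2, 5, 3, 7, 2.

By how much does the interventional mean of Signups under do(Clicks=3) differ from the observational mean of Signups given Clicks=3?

The intervention sets Clicks=3 in all 8 units regardless of Budget. Recomputing Signups per unit gives 14, 22, 26, 10, 24, 20, 28, 18; average 20.25.
E[Signups|Clicks=3] averages over only the 2 units with Clicks=3 (Budget = 0, -2): Signups = 14, 10, mean 12.
Difference = 20.25 − 12 = 8.25.

8.25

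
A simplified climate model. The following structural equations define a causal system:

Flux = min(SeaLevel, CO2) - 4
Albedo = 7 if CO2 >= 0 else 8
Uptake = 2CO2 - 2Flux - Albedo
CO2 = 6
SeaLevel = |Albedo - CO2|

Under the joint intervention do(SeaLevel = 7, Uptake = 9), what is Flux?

2

The joint intervention fixes SeaLevel = 7, Uptake = 9, removing each variable's own equation.
Flux = min(SeaLevel, CO2) - 4  [with SeaLevel=7, CO2=6]  = 2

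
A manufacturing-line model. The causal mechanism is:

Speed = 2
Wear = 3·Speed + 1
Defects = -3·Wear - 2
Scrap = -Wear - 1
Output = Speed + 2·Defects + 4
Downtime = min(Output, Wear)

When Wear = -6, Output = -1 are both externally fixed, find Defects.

16

Under do(Wear = -6, Output = -1), each intervened variable's structural equation is replaced by its fixed value.
Defects = -3·Wear - 2  [with Wear=-6]  = 16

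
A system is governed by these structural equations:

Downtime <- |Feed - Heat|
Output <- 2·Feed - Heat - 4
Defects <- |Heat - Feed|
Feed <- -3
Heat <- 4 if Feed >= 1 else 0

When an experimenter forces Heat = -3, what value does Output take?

-7

Under do(Heat=-3), the mechanism Heat <- 4 if Feed >= 1 else 0 is discarded; Heat is fixed at -3.
Output = 2·Feed - Heat - 4  [with Feed=-3, Heat=-3]  = -7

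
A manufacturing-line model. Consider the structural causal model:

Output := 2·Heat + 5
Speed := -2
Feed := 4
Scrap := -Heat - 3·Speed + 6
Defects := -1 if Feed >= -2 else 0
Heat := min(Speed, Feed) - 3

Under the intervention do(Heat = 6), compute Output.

17

The intervention breaks the incoming arrows to Heat: Heat := min(Speed, Feed) - 3 no longer applies, and Heat = 6.
Output = 2·Heat + 5  [with Heat=6]  = 17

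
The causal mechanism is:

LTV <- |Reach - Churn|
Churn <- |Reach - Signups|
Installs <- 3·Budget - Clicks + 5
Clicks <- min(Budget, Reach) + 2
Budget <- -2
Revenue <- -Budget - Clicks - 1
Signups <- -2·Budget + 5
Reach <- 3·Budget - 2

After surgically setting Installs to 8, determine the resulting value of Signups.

Intervening sets Installs = 8 and removes its equation (Installs <- 3·Budget - Clicks + 5).
No directed path runs from Installs to Signups, so Signups keeps its natural value.
Signups = -2·Budget + 5  [with Budget=-2]  = 9

9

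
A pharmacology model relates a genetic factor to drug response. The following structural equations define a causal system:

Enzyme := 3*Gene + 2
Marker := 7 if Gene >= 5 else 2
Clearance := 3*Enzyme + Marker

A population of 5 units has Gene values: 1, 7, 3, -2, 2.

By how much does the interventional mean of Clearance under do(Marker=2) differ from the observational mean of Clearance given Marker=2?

10.8

Under do(Marker=2), Marker's equation is replaced by Marker=2 for every unit. Per-unit Clearance: 17, 71, 35, -10, 26. Mean = 27.8.
E[Clearance|Marker=2] averages over only the 4 units with Marker=2 (Gene = 1, 3, -2, 2): Clearance = 17, 35, -10, 26, mean 17.
Difference = 27.8 − 17 = 10.8.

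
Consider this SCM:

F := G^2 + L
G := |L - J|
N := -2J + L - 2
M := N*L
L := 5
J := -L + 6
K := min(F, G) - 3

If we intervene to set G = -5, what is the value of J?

The intervention breaks the incoming arrows to G: G := |L - J| no longer applies, and G = -5.
Since J is not a descendant of the intervened variable, it is unaffected.
J = -L + 6  [with L=5]  = 1

1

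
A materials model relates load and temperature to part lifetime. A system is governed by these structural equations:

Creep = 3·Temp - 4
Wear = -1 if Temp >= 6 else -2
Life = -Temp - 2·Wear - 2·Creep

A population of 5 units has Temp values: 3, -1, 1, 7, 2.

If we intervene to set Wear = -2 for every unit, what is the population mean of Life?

-4.8

Under do(Wear=-2), Wear's equation is replaced by Wear=-2 for every unit. Per-unit Life: -9, 19, 5, -37, -2. Mean = -4.8.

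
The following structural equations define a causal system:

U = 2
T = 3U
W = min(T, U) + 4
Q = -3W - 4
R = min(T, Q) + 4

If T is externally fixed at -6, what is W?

-2

The intervention breaks the incoming arrows to T: T = 3U no longer applies, and T = -6.
W = min(T, U) + 4  [with T=-6, U=2]  = -2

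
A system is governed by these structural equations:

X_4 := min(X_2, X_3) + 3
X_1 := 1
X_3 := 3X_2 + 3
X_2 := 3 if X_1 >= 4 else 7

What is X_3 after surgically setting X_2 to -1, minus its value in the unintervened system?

-24

The intervention breaks the incoming arrows to X_2: X_2 := 3 if X_1 >= 4 else 7 no longer applies, and X_2 = -1.
X_3 = 3X_2 + 3  [with X_2=-1]  = 0
Without intervention: X_2 = 3 if X_1 >= 4 else 7  [with X_1=1]  = 7; X_3 = 3X_2 + 3  [with X_2=7]  = 24.
Change = 0 − 24 = -24.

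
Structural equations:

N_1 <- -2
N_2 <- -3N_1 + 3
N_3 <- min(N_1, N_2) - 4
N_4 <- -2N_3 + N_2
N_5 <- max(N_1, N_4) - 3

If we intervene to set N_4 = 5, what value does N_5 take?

2

Intervening sets N_4 = 5 and removes its equation (N_4 <- -2N_3 + N_2).
N_5 = max(N_1, N_4) - 3  [with N_1=-2, N_4=5]  = 2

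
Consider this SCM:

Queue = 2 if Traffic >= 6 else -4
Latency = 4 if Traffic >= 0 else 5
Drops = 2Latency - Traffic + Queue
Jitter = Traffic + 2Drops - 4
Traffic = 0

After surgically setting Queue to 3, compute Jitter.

18

do(Queue=3) replaces the equation Queue = 2 if Traffic >= 6 else -4 with the constant Queue = 3.
Latency = 4 if Traffic >= 0 else 5  [with Traffic=0]  = 4
Drops = 2Latency - Traffic + Queue  [with Latency=4, Traffic=0, Queue=3]  = 11
Jitter = Traffic + 2Drops - 4  [with Traffic=0, Drops=11]  = 18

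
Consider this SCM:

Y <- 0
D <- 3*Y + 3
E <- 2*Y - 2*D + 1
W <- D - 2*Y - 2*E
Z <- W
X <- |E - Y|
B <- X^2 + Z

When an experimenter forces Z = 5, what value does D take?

3

Under do(Z=5), the mechanism Z <- W is discarded; Z is fixed at 5.
No directed path runs from Z to D, so D keeps its natural value.
D = 3*Y + 3  [with Y=0]  = 3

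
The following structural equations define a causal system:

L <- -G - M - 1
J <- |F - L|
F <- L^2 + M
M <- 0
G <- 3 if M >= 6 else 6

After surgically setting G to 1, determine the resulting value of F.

Under do(G=1), the mechanism G <- 3 if M >= 6 else 6 is discarded; G is fixed at 1.
L = -G - M - 1  [with G=1, M=0]  = -2
F = L^2 + M  [with L=-2, M=0]  = 4

4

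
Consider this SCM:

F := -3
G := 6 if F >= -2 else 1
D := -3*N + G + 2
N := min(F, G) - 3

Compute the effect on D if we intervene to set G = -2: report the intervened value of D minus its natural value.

-3

Under do(G=-2), the mechanism G := 6 if F >= -2 else 1 is discarded; G is fixed at -2.
N = min(F, G) - 3  [with F=-3, G=-2]  = -6
D = -3*N + G + 2  [with N=-6, G=-2]  = 18
Without intervention: G = 6 if F >= -2 else 1  [with F=-3]  = 1; N = min(F, G) - 3  [with F=-3, G=1]  = -6; D = -3*N + G + 2  [with N=-6, G=1]  = 21.
Change = 18 − 21 = -3.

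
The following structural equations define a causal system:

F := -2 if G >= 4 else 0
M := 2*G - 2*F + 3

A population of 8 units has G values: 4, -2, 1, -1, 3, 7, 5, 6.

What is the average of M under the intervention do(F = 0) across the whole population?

8.75

do(F=0) breaks F's dependence on G. With F=0 fixed, M across the units is 11, -1, 5, 1, 9, 17, 13, 15, mean 8.75.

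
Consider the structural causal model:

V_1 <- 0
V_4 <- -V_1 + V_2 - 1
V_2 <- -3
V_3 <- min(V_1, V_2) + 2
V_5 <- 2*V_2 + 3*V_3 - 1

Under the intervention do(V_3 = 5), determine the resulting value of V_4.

The intervention breaks the incoming arrows to V_3: V_3 <- min(V_1, V_2) + 2 no longer applies, and V_3 = 5.
V_4 is not downstream of the intervention, so its value is determined by the original equations.
V_4 = -V_1 + V_2 - 1  [with V_1=0, V_2=-3]  = -4

-4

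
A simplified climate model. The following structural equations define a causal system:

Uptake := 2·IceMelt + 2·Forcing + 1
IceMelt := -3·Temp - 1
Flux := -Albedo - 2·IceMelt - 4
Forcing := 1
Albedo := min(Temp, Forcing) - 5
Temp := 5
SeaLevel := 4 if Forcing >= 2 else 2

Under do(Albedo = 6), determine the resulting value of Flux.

Under do(Albedo=6), the mechanism Albedo := min(Temp, Forcing) - 5 is discarded; Albedo is fixed at 6.
IceMelt = -3·Temp - 1  [with Temp=5]  = -16
Flux = -Albedo - 2·IceMelt - 4  [with Albedo=6, IceMelt=-16]  = 22

22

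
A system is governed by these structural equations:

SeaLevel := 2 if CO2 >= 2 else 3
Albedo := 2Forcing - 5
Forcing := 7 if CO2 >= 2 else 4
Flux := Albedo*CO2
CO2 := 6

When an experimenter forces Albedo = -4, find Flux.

do(Albedo=-4) replaces the equation Albedo := 2Forcing - 5 with the constant Albedo = -4.
Flux = Albedo*CO2  [with Albedo=-4, CO2=6]  = -24

-24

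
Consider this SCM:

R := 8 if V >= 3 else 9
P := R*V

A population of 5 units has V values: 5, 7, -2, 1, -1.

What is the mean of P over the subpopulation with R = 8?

48

Conditioning on R=8 selects the 2 unit(s) with V ∈ {5, 7}. Their P values: 40, 56. Mean = 48.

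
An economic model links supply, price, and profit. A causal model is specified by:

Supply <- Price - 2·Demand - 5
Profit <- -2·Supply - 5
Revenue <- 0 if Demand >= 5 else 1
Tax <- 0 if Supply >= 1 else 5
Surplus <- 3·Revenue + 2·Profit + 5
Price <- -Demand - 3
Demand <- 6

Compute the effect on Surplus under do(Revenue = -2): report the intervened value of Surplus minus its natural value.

-6

The intervention breaks the incoming arrows to Revenue: Revenue <- 0 if Demand >= 5 else 1 no longer applies, and Revenue = -2.
Price = -Demand - 3  [with Demand=6]  = -9
Supply = Price - 2·Demand - 5  [with Price=-9, Demand=6]  = -26
Profit = -2·Supply - 5  [with Supply=-26]  = 47
Surplus = 3·Revenue + 2·Profit + 5  [with Revenue=-2, Profit=47]  = 93
Without intervention: Price = -Demand - 3  [with Demand=6]  = -9; Supply = Price - 2·Demand - 5  [with Price=-9, Demand=6]  = -26; Revenue = 0 if Demand >= 5 else 1  [with Demand=6]  = 0; Profit = -2·Supply - 5  [with Supply=-26]  = 47; Surplus = 3·Revenue + 2·Profit + 5  [with Revenue=0, Profit=47]  = 99.
Change = 93 − 99 = -6.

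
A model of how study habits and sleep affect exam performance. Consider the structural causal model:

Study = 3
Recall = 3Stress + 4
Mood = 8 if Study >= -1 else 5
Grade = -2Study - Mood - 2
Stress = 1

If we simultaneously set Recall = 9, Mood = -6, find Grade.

-2

The joint intervention fixes Recall = 9, Mood = -6, removing each variable's own equation.
Grade = -2Study - Mood - 2  [with Study=3, Mood=-6]  = -2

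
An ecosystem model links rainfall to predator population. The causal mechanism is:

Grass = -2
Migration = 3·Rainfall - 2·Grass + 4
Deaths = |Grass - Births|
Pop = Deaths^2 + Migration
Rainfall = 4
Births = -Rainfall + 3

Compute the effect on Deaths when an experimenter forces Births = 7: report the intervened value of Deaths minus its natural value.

8

The intervention breaks the incoming arrows to Births: Births = -Rainfall + 3 no longer applies, and Births = 7.
Deaths = |Grass - Births|  [with Grass=-2, Births=7]  = 9
Without intervention: Births = -Rainfall + 3  [with Rainfall=4]  = -1; Deaths = |Grass - Births|  [with Grass=-2, Births=-1]  = 1.
Change = 9 − 1 = 8.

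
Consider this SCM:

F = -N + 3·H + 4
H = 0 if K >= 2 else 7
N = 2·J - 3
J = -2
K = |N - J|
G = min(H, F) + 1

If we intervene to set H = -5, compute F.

-4

Intervening sets H = -5 and removes its equation (H = 0 if K >= 2 else 7).
N = 2·J - 3  [with J=-2]  = -7
F = -N + 3·H + 4  [with N=-7, H=-5]  = -4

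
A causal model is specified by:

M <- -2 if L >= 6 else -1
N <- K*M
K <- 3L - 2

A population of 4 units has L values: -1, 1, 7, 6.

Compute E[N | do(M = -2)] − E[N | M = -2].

do(M=-2) breaks M's dependence on L. With M=-2 fixed, N across the units is 10, -2, -38, -32, mean -15.5.
E[N|M=-2] averages over only the 2 units with M=-2 (L = 7, 6): N = -38, -32, mean -35.
Difference = -15.5 − (-35) = 19.5.

19.5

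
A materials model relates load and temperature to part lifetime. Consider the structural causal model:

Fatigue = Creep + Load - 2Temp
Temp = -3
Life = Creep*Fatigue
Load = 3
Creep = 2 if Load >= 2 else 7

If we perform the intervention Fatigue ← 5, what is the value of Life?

Intervening sets Fatigue = 5 and removes its equation (Fatigue = Creep + Load - 2Temp).
Creep = 2 if Load >= 2 else 7  [with Load=3]  = 2
Life = Creep*Fatigue  [with Creep=2, Fatigue=5]  = 10

10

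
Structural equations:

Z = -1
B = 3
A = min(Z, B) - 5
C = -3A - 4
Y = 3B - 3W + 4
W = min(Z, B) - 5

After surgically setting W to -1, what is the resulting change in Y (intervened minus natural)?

The intervention breaks the incoming arrows to W: W = min(Z, B) - 5 no longer applies, and W = -1.
Y = 3B - 3W + 4  [with B=3, W=-1]  = 16
Without intervention: W = min(Z, B) - 5  [with Z=-1, B=3]  = -6; Y = 3B - 3W + 4  [with B=3, W=-6]  = 31.
Change = 16 − 31 = -15.

-15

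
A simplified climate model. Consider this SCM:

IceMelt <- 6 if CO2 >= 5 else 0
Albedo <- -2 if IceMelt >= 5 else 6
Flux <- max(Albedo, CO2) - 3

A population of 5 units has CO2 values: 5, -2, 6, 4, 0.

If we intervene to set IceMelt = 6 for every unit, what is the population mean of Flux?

The intervention sets IceMelt=6 in all 5 units regardless of CO2. Recomputing Flux per unit gives 2, -5, 3, 1, -3; average -0.4.

-0.4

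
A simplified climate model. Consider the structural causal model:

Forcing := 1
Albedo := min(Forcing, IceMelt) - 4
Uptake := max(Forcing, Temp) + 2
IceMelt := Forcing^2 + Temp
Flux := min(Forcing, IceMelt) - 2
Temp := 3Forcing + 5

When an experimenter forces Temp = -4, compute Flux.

-5

do(Temp=-4) replaces the equation Temp := 3Forcing + 5 with the constant Temp = -4.
IceMelt = Forcing^2 + Temp  [with Forcing=1, Temp=-4]  = -3
Flux = min(Forcing, IceMelt) - 2  [with Forcing=1, IceMelt=-3]  = -5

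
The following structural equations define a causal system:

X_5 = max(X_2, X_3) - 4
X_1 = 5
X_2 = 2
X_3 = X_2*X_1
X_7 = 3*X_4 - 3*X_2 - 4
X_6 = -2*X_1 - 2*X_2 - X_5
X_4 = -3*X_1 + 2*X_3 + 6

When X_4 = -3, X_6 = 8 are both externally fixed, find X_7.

Setting X_4 = -3, X_6 = 8 by intervention discards those variables' equations.
X_7 = 3*X_4 - 3*X_2 - 4  [with X_4=-3, X_2=2]  = -19

-19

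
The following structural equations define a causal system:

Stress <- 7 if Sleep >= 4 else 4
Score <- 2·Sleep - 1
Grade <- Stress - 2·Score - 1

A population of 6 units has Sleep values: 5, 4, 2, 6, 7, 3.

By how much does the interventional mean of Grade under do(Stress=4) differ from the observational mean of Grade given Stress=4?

-8

do(Stress=4) breaks Stress's dependence on Sleep. With Stress=4 fixed, Grade across the units is -15, -11, -3, -19, -23, -7, mean -13.
Observing Stress=4 restricts to units where Stress's equation naturally yields 4: Sleep ∈ {2, 3}. In that subpopulation Grade = -3, -7, mean -5.
Difference = -13 − (-5) = -8.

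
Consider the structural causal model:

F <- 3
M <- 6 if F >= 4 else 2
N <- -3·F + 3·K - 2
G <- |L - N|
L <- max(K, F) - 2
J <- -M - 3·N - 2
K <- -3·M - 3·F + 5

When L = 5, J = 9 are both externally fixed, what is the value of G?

46

Under do(L = 5, J = 9), each intervened variable's structural equation is replaced by its fixed value.
M = 6 if F >= 4 else 2  [with F=3]  = 2
K = -3·M - 3·F + 5  [with M=2, F=3]  = -10
N = -3·F + 3·K - 2  [with F=3, K=-10]  = -41
G = |L - N|  [with L=5, N=-41]  = 46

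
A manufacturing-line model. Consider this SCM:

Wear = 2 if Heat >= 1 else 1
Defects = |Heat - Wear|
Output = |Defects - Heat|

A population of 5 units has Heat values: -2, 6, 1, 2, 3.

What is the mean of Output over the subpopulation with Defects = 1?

Observing Defects=1 restricts to units where Defects's equation naturally yields 1: Heat ∈ {1, 3}. In that subpopulation Output = 0, 2, mean 1.

1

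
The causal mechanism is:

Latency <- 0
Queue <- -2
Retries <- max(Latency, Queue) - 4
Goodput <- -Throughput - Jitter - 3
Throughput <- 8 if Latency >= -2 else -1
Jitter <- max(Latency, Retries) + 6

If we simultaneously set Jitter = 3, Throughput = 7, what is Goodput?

-13

The joint intervention fixes Jitter = 3, Throughput = 7, removing each variable's own equation.
Goodput = -Throughput - Jitter - 3  [with Throughput=7, Jitter=3]  = -13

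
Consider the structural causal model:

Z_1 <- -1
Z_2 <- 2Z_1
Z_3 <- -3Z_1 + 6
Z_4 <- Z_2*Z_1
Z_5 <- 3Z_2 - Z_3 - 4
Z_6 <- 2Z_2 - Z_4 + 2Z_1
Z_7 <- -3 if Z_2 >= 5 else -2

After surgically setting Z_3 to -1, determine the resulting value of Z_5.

-9

do(Z_3=-1) replaces the equation Z_3 <- -3Z_1 + 6 with the constant Z_3 = -1.
Z_2 = 2Z_1  [with Z_1=-1]  = -2
Z_5 = 3Z_2 - Z_3 - 4  [with Z_2=-2, Z_3=-1]  = -9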